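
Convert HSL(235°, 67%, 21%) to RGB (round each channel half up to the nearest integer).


H=235°, S=0.67, L=0.21
C = (1-|2L-1|)×S = (1-|-0.58|)×0.67 = 0.2814
H' = H/60 = 235/60 ≈ 3.9167; X = C×(1-|H' mod 2 - 1|) = 0.02345
m = L - C/2 = 0.21 - 0.1407 = 0.0693
Sector ⌊H'⌋ = 3 → (R',G',B') = (0.0, 0.02345, 0.2814)
RGB = ((R'+m)×255, (G'+m)×255, (B'+m)×255) = (17.6715, 23.65125, 89.4285)
Round half up → RGB(18, 24, 89)


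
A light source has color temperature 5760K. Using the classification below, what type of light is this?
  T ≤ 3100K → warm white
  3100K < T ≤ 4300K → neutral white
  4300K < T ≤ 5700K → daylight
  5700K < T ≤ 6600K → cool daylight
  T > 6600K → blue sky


Temperature: 5760K
5700K < 5760K ≤ 6600K → cool daylight
Classification: cool daylight


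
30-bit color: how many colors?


Colors = 2^bits = 2^30
= 1,073,741,824 colors


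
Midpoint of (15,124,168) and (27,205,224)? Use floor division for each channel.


Midpoint: each channel = ⌊(C₁+C₂)/2⌋
R: ⌊(15+27)/2⌋ = 21
G: ⌊(124+205)/2⌋ = 164
B: ⌊(168+224)/2⌋ = 196
= RGB(21, 164, 196)


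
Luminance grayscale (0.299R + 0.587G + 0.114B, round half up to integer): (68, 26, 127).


Gray = 0.299×R + 0.587×G + 0.114×B
Gray = 0.299×68 + 0.587×26 + 0.114×127
Gray = 20.332 + 15.262 + 14.478
Gray = 50.072 → round half up → 50
Gray = 50


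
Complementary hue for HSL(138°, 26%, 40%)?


Complement = opposite side of color wheel = hue + 180°
H' = (138 + 180) mod 360 = 318°
S and L unchanged.
= HSL(318°, 26%, 40%)


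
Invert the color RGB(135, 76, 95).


Invert: (255-R, 255-G, 255-B)
R: 255-135 = 120
G: 255-76 = 179
B: 255-95 = 160
= RGB(120, 179, 160)


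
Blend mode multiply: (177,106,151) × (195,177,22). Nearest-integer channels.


Multiply: C = A×B/255, rounded to nearest integer
R: 177×195/255 = 34515/255 ≈ 135.353 → 135
G: 106×177/255 = 18762/255 ≈ 73.576 → 74
B: 151×22/255 = 3322/255 ≈ 13.027 → 13
= RGB(135, 74, 13)


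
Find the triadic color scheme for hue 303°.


Triadic: equally spaced at 120° intervals
H1 = 303°
H2 = (303 + 120) mod 360 = 63°
H3 = (303 + 240) mod 360 = 183°
Triadic = 303°, 63°, 183°


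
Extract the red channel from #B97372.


Color: #B97372
R = B9 = 185
G = 73 = 115
B = 72 = 114
Red = 185


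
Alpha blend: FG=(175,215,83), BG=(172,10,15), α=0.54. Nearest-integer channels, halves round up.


C = α×F + (1-α)×B, with 1-α = 0.46
R: 0.54×175 + 0.46×172 = 94.50 + 79.12 = 173.62 → 174
G: 0.54×215 + 0.46×10 = 116.10 + 4.60 = 120.70 → 121
B: 0.54×83 + 0.46×15 = 44.82 + 6.90 = 51.72 → 52
= RGB(174, 121, 52)


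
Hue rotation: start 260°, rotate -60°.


New hue = (H + rotation) mod 360
New hue = (260 -60) mod 360
= 200 mod 360
= 200°


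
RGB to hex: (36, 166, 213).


R = 36 → 24 (hex)
G = 166 → A6 (hex)
B = 213 → D5 (hex)
Hex = #24A6D5


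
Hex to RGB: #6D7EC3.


6D → 109 (R)
7E → 126 (G)
C3 → 195 (B)
= RGB(109, 126, 195)


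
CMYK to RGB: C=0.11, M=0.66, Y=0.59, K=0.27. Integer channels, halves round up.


R = 255 × (1-C) × (1-K) = 255 × 0.89 × 0.73 = 165.6735 → 166
G = 255 × (1-M) × (1-K) = 255 × 0.34 × 0.73 = 63.291 → 63
B = 255 × (1-Y) × (1-K) = 255 × 0.41 × 0.73 = 76.3215 → 76
= RGB(166, 63, 76)


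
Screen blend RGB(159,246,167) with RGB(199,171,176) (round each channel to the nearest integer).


Screen: C = 255 - (255-A)×(255-B)/255, rounded to nearest integer
R: 255 - (255-159)×(255-199)/255 = 255 - 5376/255 ≈ 255 - 21.082 = 233.918 → 234
G: 255 - (255-246)×(255-171)/255 = 255 - 756/255 ≈ 255 - 2.965 = 252.035 → 252
B: 255 - (255-167)×(255-176)/255 = 255 - 6952/255 ≈ 255 - 27.263 = 227.737 → 228
= RGB(234, 252, 228)


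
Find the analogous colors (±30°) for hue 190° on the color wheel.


Base hue: 190°
Left analog: (190 - 30) mod 360 = 160°
Right analog: (190 + 30) mod 360 = 220°
Analogous hues = 160° and 220°


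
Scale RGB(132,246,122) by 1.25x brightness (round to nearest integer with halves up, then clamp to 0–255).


Multiply each channel by 1.25, round half up, clamp to [0, 255]
R: 132×1.25 = 165
G: 246×1.25 = 307.5 → round → 308 → clamp → 255
B: 122×1.25 = 152.5 → round → 153
= RGB(165, 255, 153)


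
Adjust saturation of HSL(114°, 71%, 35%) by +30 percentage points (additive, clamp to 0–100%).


Original S = 71%
Adjustment = +30 percentage points
New S = 71 + (30) = 101
Clamp to [0, 100] → 100
= HSL(114°, 100%, 35%)


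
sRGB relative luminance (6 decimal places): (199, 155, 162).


Linearize each channel (sRGB transfer function): c = v/255; c_lin = c/12.92 if c ≤ 0.04045, else ((c+0.055)/1.055)^2.4
  R: 199/255 ≈ 0.780392 > 0.04045 → ((0.780392+0.055)/1.055)^2.4 ≈ 0.571125
  G: 155/255 ≈ 0.607843 > 0.04045 → ((0.607843+0.055)/1.055)^2.4 ≈ 0.327778
  B: 162/255 ≈ 0.635294 > 0.04045 → ((0.635294+0.055)/1.055)^2.4 ≈ 0.361307
R_lin = 0.571125, G_lin = 0.327778, B_lin = 0.361307
L = 0.2126×R + 0.7152×G + 0.0722×B
L = 0.2126×0.571125 + 0.7152×0.327778 + 0.0722×0.361307
L ≈ 0.381934


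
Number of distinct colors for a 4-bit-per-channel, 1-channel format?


Total bits = 4 bits/channel × 1 channels = 4 bits
Distinct colors = 2^4
= 16 colors


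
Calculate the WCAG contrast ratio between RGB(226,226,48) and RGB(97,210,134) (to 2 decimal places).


Linearize each sRGB channel c=v/255: c/12.92 if c ≤ 0.04045 else ((c+0.055)/1.055)^2.4
L = 0.2126×R_lin + 0.7152×G_lin + 0.0722×B_lin
Color 1 (226,226,48):
  R=226: 226/255≈0.8863 > 0.04045 → ((0.8863+0.055)/1.055)^2.4 ≈ 0.76052
  G=226: 226/255≈0.8863 > 0.04045 → ((0.8863+0.055)/1.055)^2.4 ≈ 0.76052
  B=48: 48/255≈0.1882 > 0.04045 → ((0.1882+0.055)/1.055)^2.4 ≈ 0.02956
  L1 = 0.2126×0.76052 + 0.7152×0.76052 + 0.0722×0.02956 ≈ 0.70775
Color 2 (97,210,134):
  R=97: 97/255≈0.3804 > 0.04045 → ((0.3804+0.055)/1.055)^2.4 ≈ 0.11954
  G=210: 210/255≈0.8235 > 0.04045 → ((0.8235+0.055)/1.055)^2.4 ≈ 0.64448
  B=134: 134/255≈0.5255 > 0.04045 → ((0.5255+0.055)/1.055)^2.4 ≈ 0.23840
  L2 = 0.2126×0.11954 + 0.7152×0.64448 + 0.0722×0.23840 ≈ 0.50356
Lighter = 0.70775, Darker = 0.50356
Ratio = (L_lighter + 0.05) / (L_darker + 0.05)
Ratio = (0.70775 + 0.05) / (0.50356 + 0.05) = 0.75775 / 0.55356 ≈ 1.3689
Ratio ≈ 1.37:1


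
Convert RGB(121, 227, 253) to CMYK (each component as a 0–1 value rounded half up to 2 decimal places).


R'=121/255≈0.4745, G'=227/255≈0.8902, B'=253/255≈0.9922
K = 1 - max(R',G',B') = 1 - 253/255 = 2/255 = 0.00784… → 0.01
(1-R'-K)/(1-K) simplifies to (max-R)/max with max = 253:
C = (253-121)/253 = 132/253 = 0.52173… → 0.52
M = (253-227)/253 = 26/253 = 0.10276… → 0.10
Y = (253-253)/253 = 0/253 = 0 → 0.00
= CMYK(0.52, 0.10, 0.00, 0.01)


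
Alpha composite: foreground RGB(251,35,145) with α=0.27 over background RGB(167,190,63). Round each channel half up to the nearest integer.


C = α×F + (1-α)×B, with 1-α = 0.73
R: 0.27×251 + 0.73×167 = 67.77 + 121.91 = 189.68 → 190
G: 0.27×35 + 0.73×190 = 9.45 + 138.70 = 148.15 → 148
B: 0.27×145 + 0.73×63 = 39.15 + 45.99 = 85.14 → 85
= RGB(190, 148, 85)


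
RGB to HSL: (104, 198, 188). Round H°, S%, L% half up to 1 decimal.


Normalize: R'=104/255≈0.4078, G'=198/255≈0.7765, B'=188/255≈0.7373
Max=198/255, Min=104/255, Δ=Max-Min=94/255
L = (Max+Min)/2 = (198+104)/510 = 302/510 = 0.59215… → L = 59.2%
L > 0.5 → S = Δ/(2-Max-Min) = 94/(510-198-104) = 94/208 = 0.45192… → S = 45.2%
(the 1/255 factors cancel in S and H, so raw channel differences can be used)
Max is G' → H = 60 × ((B-R)/Δ + 2) = 60 × ((188-104)/94 + 2)
  84/94 + 2 = 0.8936… + 2 = 2.8936…
  H = 60 × 2.8936… = 173.617…° → H = 173.6°
= HSL(173.6°, 45.2%, 59.2%)


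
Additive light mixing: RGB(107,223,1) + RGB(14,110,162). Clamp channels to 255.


Additive: each channel = min(255, C₁+C₂)
R: 107+14 = 121 → 121
G: 223+110 = 333 → 255
B: 1+162 = 163 → 163
= RGB(121, 255, 163)


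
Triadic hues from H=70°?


Triadic: equally spaced at 120° intervals
H1 = 70°
H2 = (70 + 120) mod 360 = 190°
H3 = (70 + 240) mod 360 = 310°
Triadic = 70°, 190°, 310°


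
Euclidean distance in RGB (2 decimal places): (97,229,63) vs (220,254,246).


d = √[(R₁-R₂)² + (G₁-G₂)² + (B₁-B₂)²]
d = √[(97-220)² + (229-254)² + (63-246)²]
d = √[15129 + 625 + 33489]
d = √49243
d ≈ 221.91


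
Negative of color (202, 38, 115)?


Invert: (255-R, 255-G, 255-B)
R: 255-202 = 53
G: 255-38 = 217
B: 255-115 = 140
= RGB(53, 217, 140)


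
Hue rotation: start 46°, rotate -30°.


New hue = (H + rotation) mod 360
New hue = (46 -30) mod 360
= 16 mod 360
= 16°


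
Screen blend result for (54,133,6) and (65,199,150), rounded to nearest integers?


Screen: C = 255 - (255-A)×(255-B)/255, rounded to nearest integer
R: 255 - (255-54)×(255-65)/255 = 255 - 38190/255 ≈ 255 - 149.765 = 105.235 → 105
G: 255 - (255-133)×(255-199)/255 = 255 - 6832/255 ≈ 255 - 26.792 = 228.208 → 228
B: 255 - (255-6)×(255-150)/255 = 255 - 26145/255 ≈ 255 - 102.529 = 152.471 → 152
= RGB(105, 228, 152)


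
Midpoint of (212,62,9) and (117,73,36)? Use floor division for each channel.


Midpoint: each channel = ⌊(C₁+C₂)/2⌋
R: ⌊(212+117)/2⌋ = 164
G: ⌊(62+73)/2⌋ = 67
B: ⌊(9+36)/2⌋ = 22
= RGB(164, 67, 22)


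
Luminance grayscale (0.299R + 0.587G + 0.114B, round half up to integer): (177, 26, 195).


Gray = 0.299×R + 0.587×G + 0.114×B
Gray = 0.299×177 + 0.587×26 + 0.114×195
Gray = 52.923 + 15.262 + 22.230
Gray = 90.415 → round half up → 90
Gray = 90


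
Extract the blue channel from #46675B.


Color: #46675B
R = 46 = 70
G = 67 = 103
B = 5B = 91
Blue = 91


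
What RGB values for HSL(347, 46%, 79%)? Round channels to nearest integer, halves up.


H=347°, S=0.46, L=0.79
C = (1-|2L-1|)×S = (1-|0.58|)×0.46 = 0.1932
H' = H/60 = 347/60 ≈ 5.7833; X = C×(1-|H' mod 2 - 1|) = 0.04186
m = L - C/2 = 0.79 - 0.0966 = 0.6934
Sector ⌊H'⌋ = 5 → (R',G',B') = (0.1932, 0.0, 0.04186)
RGB = ((R'+m)×255, (G'+m)×255, (B'+m)×255) = (226.083, 176.817, 187.4913)
Round half up → RGB(226, 177, 187)


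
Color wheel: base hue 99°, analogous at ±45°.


Base hue: 99°
Left analog: (99 - 45) mod 360 = 54°
Right analog: (99 + 45) mod 360 = 144°
Analogous hues = 54° and 144°


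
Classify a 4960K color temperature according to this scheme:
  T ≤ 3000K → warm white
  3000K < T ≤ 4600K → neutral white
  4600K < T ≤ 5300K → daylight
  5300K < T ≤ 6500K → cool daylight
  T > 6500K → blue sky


Temperature: 4960K
4600K < 4960K ≤ 5300K → daylight
Classification: daylight


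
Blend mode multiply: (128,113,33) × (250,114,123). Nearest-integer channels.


Multiply: C = A×B/255, rounded to nearest integer
R: 128×250/255 = 32000/255 ≈ 125.490 → 125
G: 113×114/255 = 12882/255 ≈ 50.518 → 51
B: 33×123/255 = 4059/255 ≈ 15.918 → 16
= RGB(125, 51, 16)


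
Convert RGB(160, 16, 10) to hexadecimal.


R = 160 → A0 (hex)
G = 16 → 10 (hex)
B = 10 → 0A (hex)
Hex = #A0100A


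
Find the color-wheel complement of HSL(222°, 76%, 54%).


Complement = opposite side of color wheel = hue + 180°
H' = (222 + 180) mod 360 = 42°
S and L unchanged.
= HSL(42°, 76%, 54%)


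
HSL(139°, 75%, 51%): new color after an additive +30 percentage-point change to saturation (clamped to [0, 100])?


Original S = 75%
Adjustment = +30 percentage points
New S = 75 + (30) = 105
Clamp to [0, 100] → 100
= HSL(139°, 100%, 51%)


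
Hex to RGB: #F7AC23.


F7 → 247 (R)
AC → 172 (G)
23 → 35 (B)
= RGB(247, 172, 35)


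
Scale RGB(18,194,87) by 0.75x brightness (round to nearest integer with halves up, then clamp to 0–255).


Multiply each channel by 0.75, round half up, clamp to [0, 255]
R: 18×0.75 = 13.5 → round → 14
G: 194×0.75 = 145.5 → round → 146
B: 87×0.75 = 65.25 → round → 65
= RGB(14, 146, 65)


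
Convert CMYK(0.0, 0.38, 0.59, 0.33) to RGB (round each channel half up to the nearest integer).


R = 255 × (1-C) × (1-K) = 255 × 1.00 × 0.67 = 170.85 → 171
G = 255 × (1-M) × (1-K) = 255 × 0.62 × 0.67 = 105.927 → 106
B = 255 × (1-Y) × (1-K) = 255 × 0.41 × 0.67 = 70.0485 → 70
= RGB(171, 106, 70)


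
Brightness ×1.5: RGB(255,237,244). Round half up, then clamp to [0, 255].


Multiply each channel by 1.5, round half up, clamp to [0, 255]
R: 255×1.5 = 382.5 → round → 383 → clamp → 255
G: 237×1.5 = 355.5 → round → 356 → clamp → 255
B: 244×1.5 = 366 → clamp → 255
= RGB(255, 255, 255)


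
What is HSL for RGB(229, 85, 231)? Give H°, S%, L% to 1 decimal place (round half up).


Normalize: R'=229/255≈0.8980, G'=85/255≈0.3333, B'=231/255≈0.9059
Max=231/255, Min=85/255, Δ=Max-Min=146/255
L = (Max+Min)/2 = (231+85)/510 = 316/510 = 0.61960… → L = 62.0%
L > 0.5 → S = Δ/(2-Max-Min) = 146/(510-231-85) = 146/194 = 0.75257… → S = 75.3%
(the 1/255 factors cancel in S and H, so raw channel differences can be used)
Max is B' → H = 60 × ((R-G)/Δ + 4) = 60 × ((229-85)/146 + 4)
  144/146 + 4 = 0.9863… + 4 = 4.9863…
  H = 60 × 4.9863… = 299.178…° → H = 299.2°
= HSL(299.2°, 75.3%, 62.0%)


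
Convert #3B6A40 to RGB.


3B → 59 (R)
6A → 106 (G)
40 → 64 (B)
= RGB(59, 106, 64)


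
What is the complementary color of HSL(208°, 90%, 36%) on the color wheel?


Complement = opposite side of color wheel = hue + 180°
H' = (208 + 180) mod 360 = 28°
S and L unchanged.
= HSL(28°, 90%, 36%)


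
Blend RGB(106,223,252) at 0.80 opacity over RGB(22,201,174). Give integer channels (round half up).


C = α×F + (1-α)×B, with 1-α = 0.20
R: 0.80×106 + 0.20×22 = 84.80 + 4.40 = 89.20 → 89
G: 0.80×223 + 0.20×201 = 178.40 + 40.20 = 218.60 → 219
B: 0.80×252 + 0.20×174 = 201.60 + 34.80 = 236.40 → 236
= RGB(89, 219, 236)


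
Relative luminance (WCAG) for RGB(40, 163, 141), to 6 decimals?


Linearize each channel (sRGB transfer function): c = v/255; c_lin = c/12.92 if c ≤ 0.04045, else ((c+0.055)/1.055)^2.4
  R: 40/255 ≈ 0.156863 > 0.04045 → ((0.156863+0.055)/1.055)^2.4 ≈ 0.021219
  G: 163/255 ≈ 0.639216 > 0.04045 → ((0.639216+0.055)/1.055)^2.4 ≈ 0.366253
  B: 141/255 ≈ 0.552941 > 0.04045 → ((0.552941+0.055)/1.055)^2.4 ≈ 0.266356
R_lin = 0.021219, G_lin = 0.366253, B_lin = 0.266356
L = 0.2126×R + 0.7152×G + 0.0722×B
L = 0.2126×0.021219 + 0.7152×0.366253 + 0.0722×0.266356
L ≈ 0.285686


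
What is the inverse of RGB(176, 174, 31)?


Invert: (255-R, 255-G, 255-B)
R: 255-176 = 79
G: 255-174 = 81
B: 255-31 = 224
= RGB(79, 81, 224)


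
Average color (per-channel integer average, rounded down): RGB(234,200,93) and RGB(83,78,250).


Midpoint: each channel = ⌊(C₁+C₂)/2⌋
R: ⌊(234+83)/2⌋ = 158
G: ⌊(200+78)/2⌋ = 139
B: ⌊(93+250)/2⌋ = 171
= RGB(158, 139, 171)


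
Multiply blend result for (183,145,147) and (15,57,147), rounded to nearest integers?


Multiply: C = A×B/255, rounded to nearest integer
R: 183×15/255 = 2745/255 ≈ 10.765 → 11
G: 145×57/255 = 8265/255 ≈ 32.412 → 32
B: 147×147/255 = 21609/255 ≈ 84.741 → 85
= RGB(11, 32, 85)


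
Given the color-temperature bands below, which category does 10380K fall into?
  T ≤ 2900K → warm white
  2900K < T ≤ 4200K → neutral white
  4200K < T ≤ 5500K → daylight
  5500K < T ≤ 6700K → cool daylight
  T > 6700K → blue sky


Temperature: 10380K
10380K > 6700K → blue sky
Classification: blue sky


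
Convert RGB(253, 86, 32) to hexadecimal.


R = 253 → FD (hex)
G = 86 → 56 (hex)
B = 32 → 20 (hex)
Hex = #FD5620


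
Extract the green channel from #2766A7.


Color: #2766A7
R = 27 = 39
G = 66 = 102
B = A7 = 167
Green = 102


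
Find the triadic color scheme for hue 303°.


Triadic: equally spaced at 120° intervals
H1 = 303°
H2 = (303 + 120) mod 360 = 63°
H3 = (303 + 240) mod 360 = 183°
Triadic = 303°, 63°, 183°


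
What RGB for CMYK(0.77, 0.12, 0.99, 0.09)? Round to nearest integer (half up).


R = 255 × (1-C) × (1-K) = 255 × 0.23 × 0.91 = 53.3715 → 53
G = 255 × (1-M) × (1-K) = 255 × 0.88 × 0.91 = 204.204 → 204
B = 255 × (1-Y) × (1-K) = 255 × 0.01 × 0.91 = 2.3205 → 2
= RGB(53, 204, 2)


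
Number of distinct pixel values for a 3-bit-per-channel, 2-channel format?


Total bits = 3 bits/channel × 2 channels = 6 bits
Distinct pixel values = 2^6
= 64 pixel values


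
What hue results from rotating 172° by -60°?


New hue = (H + rotation) mod 360
New hue = (172 -60) mod 360
= 112 mod 360
= 112°


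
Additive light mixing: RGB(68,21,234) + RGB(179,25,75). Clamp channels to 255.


Additive: each channel = min(255, C₁+C₂)
R: 68+179 = 247 → 247
G: 21+25 = 46 → 46
B: 234+75 = 309 → 255
= RGB(247, 46, 255)


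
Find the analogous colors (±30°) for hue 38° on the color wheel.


Base hue: 38°
Left analog: (38 - 30) mod 360 = 8°
Right analog: (38 + 30) mod 360 = 68°
Analogous hues = 8° and 68°


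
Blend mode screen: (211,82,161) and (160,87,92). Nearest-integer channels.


Screen: C = 255 - (255-A)×(255-B)/255, rounded to nearest integer
R: 255 - (255-211)×(255-160)/255 = 255 - 4180/255 ≈ 255 - 16.392 = 238.608 → 239
G: 255 - (255-82)×(255-87)/255 = 255 - 29064/255 ≈ 255 - 113.976 = 141.024 → 141
B: 255 - (255-161)×(255-92)/255 = 255 - 15322/255 ≈ 255 - 60.086 = 194.914 → 195
= RGB(239, 141, 195)


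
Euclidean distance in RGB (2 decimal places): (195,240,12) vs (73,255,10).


d = √[(R₁-R₂)² + (G₁-G₂)² + (B₁-B₂)²]
d = √[(195-73)² + (240-255)² + (12-10)²]
d = √[14884 + 225 + 4]
d = √15113
d ≈ 122.93


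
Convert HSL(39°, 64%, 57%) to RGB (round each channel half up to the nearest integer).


H=39°, S=0.64, L=0.57
C = (1-|2L-1|)×S = (1-|0.14|)×0.64 = 0.5504
H' = H/60 = 39/60 ≈ 0.6500; X = C×(1-|H' mod 2 - 1|) = 0.35776
m = L - C/2 = 0.57 - 0.2752 = 0.2948
Sector ⌊H'⌋ = 0 → (R',G',B') = (0.5504, 0.35776, 0.0)
RGB = ((R'+m)×255, (G'+m)×255, (B'+m)×255) = (215.526, 166.4028, 75.174)
Round half up → RGB(216, 166, 75)


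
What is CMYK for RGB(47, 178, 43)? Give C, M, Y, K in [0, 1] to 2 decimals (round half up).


R'=47/255≈0.1843, G'=178/255≈0.6980, B'=43/255≈0.1686
K = 1 - max(R',G',B') = 1 - 178/255 = 77/255 = 0.30196… → 0.30
(1-R'-K)/(1-K) simplifies to (max-R)/max with max = 178:
C = (178-47)/178 = 131/178 = 0.73595… → 0.74
M = (178-178)/178 = 0/178 = 0 → 0.00
Y = (178-43)/178 = 135/178 = 0.75842… → 0.76
= CMYK(0.74, 0.00, 0.76, 0.30)


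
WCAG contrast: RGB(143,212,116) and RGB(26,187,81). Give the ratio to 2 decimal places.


Linearize each sRGB channel c=v/255: c/12.92 if c ≤ 0.04045 else ((c+0.055)/1.055)^2.4
L = 0.2126×R_lin + 0.7152×G_lin + 0.0722×B_lin
Color 1 (143,212,116):
  R=143: 143/255≈0.5608 > 0.04045 → ((0.5608+0.055)/1.055)^2.4 ≈ 0.27468
  G=212: 212/255≈0.8314 > 0.04045 → ((0.8314+0.055)/1.055)^2.4 ≈ 0.65837
  B=116: 116/255≈0.4549 > 0.04045 → ((0.4549+0.055)/1.055)^2.4 ≈ 0.17465
  L1 = 0.2126×0.27468 + 0.7152×0.65837 + 0.0722×0.17465 ≈ 0.54188
Color 2 (26,187,81):
  R=26: 26/255≈0.1020 > 0.04045 → ((0.1020+0.055)/1.055)^2.4 ≈ 0.01033
  G=187: 187/255≈0.7333 > 0.04045 → ((0.7333+0.055)/1.055)^2.4 ≈ 0.49693
  B=81: 81/255≈0.3176 > 0.04045 → ((0.3176+0.055)/1.055)^2.4 ≈ 0.08228
  L2 = 0.2126×0.01033 + 0.7152×0.49693 + 0.0722×0.08228 ≈ 0.36354
Lighter = 0.54188, Darker = 0.36354
Ratio = (L_lighter + 0.05) / (L_darker + 0.05)
Ratio = (0.54188 + 0.05) / (0.36354 + 0.05) = 0.59188 / 0.41354 ≈ 1.4312
Ratio ≈ 1.43:1


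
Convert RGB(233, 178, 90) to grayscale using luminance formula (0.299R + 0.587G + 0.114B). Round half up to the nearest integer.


Gray = 0.299×R + 0.587×G + 0.114×B
Gray = 0.299×233 + 0.587×178 + 0.114×90
Gray = 69.667 + 104.486 + 10.260
Gray = 184.413 → round half up → 184
Gray = 184


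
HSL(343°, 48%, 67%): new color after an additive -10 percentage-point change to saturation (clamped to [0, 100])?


Original S = 48%
Adjustment = -10 percentage points
New S = 48 + (-10) = 38
Clamp to [0, 100] → 38
= HSL(343°, 38%, 67%)


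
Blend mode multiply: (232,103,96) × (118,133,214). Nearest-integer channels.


Multiply: C = A×B/255, rounded to nearest integer
R: 232×118/255 = 27376/255 ≈ 107.357 → 107
G: 103×133/255 = 13699/255 ≈ 53.722 → 54
B: 96×214/255 = 20544/255 ≈ 80.565 → 81
= RGB(107, 54, 81)


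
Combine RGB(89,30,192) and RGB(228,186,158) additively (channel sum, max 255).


Additive: each channel = min(255, C₁+C₂)
R: 89+228 = 317 → 255
G: 30+186 = 216 → 216
B: 192+158 = 350 → 255
= RGB(255, 216, 255)


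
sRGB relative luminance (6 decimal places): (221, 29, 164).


Linearize each channel (sRGB transfer function): c = v/255; c_lin = c/12.92 if c ≤ 0.04045, else ((c+0.055)/1.055)^2.4
  R: 221/255 ≈ 0.866667 > 0.04045 → ((0.866667+0.055)/1.055)^2.4 ≈ 0.723055
  G: 29/255 ≈ 0.113725 > 0.04045 → ((0.113725+0.055)/1.055)^2.4 ≈ 0.012286
  B: 164/255 ≈ 0.643137 > 0.04045 → ((0.643137+0.055)/1.055)^2.4 ≈ 0.371238
R_lin = 0.723055, G_lin = 0.012286, B_lin = 0.371238
L = 0.2126×R + 0.7152×G + 0.0722×B
L = 0.2126×0.723055 + 0.7152×0.012286 + 0.0722×0.371238
L ≈ 0.189312


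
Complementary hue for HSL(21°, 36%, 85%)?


Complement = opposite side of color wheel = hue + 180°
H' = (21 + 180) mod 360 = 201°
S and L unchanged.
= HSL(201°, 36%, 85%)


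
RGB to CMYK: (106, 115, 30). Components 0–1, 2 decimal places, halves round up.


R'=106/255≈0.4157, G'=115/255≈0.4510, B'=30/255≈0.1176
K = 1 - max(R',G',B') = 1 - 115/255 = 140/255 = 0.54901… → 0.55
(1-R'-K)/(1-K) simplifies to (max-R)/max with max = 115:
C = (115-106)/115 = 9/115 = 0.07826… → 0.08
M = (115-115)/115 = 0/115 = 0 → 0.00
Y = (115-30)/115 = 85/115 = 0.73913… → 0.74
= CMYK(0.08, 0.00, 0.74, 0.55)


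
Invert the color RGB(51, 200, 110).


Invert: (255-R, 255-G, 255-B)
R: 255-51 = 204
G: 255-200 = 55
B: 255-110 = 145
= RGB(204, 55, 145)


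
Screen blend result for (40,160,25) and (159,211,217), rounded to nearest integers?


Screen: C = 255 - (255-A)×(255-B)/255, rounded to nearest integer
R: 255 - (255-40)×(255-159)/255 = 255 - 20640/255 ≈ 255 - 80.941 = 174.059 → 174
G: 255 - (255-160)×(255-211)/255 = 255 - 4180/255 ≈ 255 - 16.392 = 238.608 → 239
B: 255 - (255-25)×(255-217)/255 = 255 - 8740/255 ≈ 255 - 34.275 = 220.725 → 221
= RGB(174, 239, 221)


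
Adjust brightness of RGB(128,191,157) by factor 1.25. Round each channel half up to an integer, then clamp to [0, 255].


Multiply each channel by 1.25, round half up, clamp to [0, 255]
R: 128×1.25 = 160
G: 191×1.25 = 238.75 → round → 239
B: 157×1.25 = 196.25 → round → 196
= RGB(160, 239, 196)


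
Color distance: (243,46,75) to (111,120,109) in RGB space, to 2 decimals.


d = √[(R₁-R₂)² + (G₁-G₂)² + (B₁-B₂)²]
d = √[(243-111)² + (46-120)² + (75-109)²]
d = √[17424 + 5476 + 1156]
d = √24056
d ≈ 155.10


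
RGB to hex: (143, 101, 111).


R = 143 → 8F (hex)
G = 101 → 65 (hex)
B = 111 → 6F (hex)
Hex = #8F656F


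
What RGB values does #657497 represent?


65 → 101 (R)
74 → 116 (G)
97 → 151 (B)
= RGB(101, 116, 151)


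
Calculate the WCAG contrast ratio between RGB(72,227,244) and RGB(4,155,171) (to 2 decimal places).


Linearize each sRGB channel c=v/255: c/12.92 if c ≤ 0.04045 else ((c+0.055)/1.055)^2.4
L = 0.2126×R_lin + 0.7152×G_lin + 0.0722×B_lin
Color 1 (72,227,244):
  R=72: 72/255≈0.2824 > 0.04045 → ((0.2824+0.055)/1.055)^2.4 ≈ 0.06480
  G=227: 227/255≈0.8902 > 0.04045 → ((0.8902+0.055)/1.055)^2.4 ≈ 0.76815
  B=244: 244/255≈0.9569 > 0.04045 → ((0.9569+0.055)/1.055)^2.4 ≈ 0.90466
  L1 = 0.2126×0.06480 + 0.7152×0.76815 + 0.0722×0.90466 ≈ 0.62848
Color 2 (4,155,171):
  R=4: 4/255≈0.0157 ≤ 0.04045 → 0.0157/12.92 ≈ 0.00121
  G=155: 155/255≈0.6078 > 0.04045 → ((0.6078+0.055)/1.055)^2.4 ≈ 0.32778
  B=171: 171/255≈0.6706 > 0.04045 → ((0.6706+0.055)/1.055)^2.4 ≈ 0.40724
  L2 = 0.2126×0.00121 + 0.7152×0.32778 + 0.0722×0.40724 ≈ 0.26409
Lighter = 0.62848, Darker = 0.26409
Ratio = (L_lighter + 0.05) / (L_darker + 0.05)
Ratio = (0.62848 + 0.05) / (0.26409 + 0.05) = 0.67848 / 0.31409 ≈ 2.1601
Ratio ≈ 2.16:1


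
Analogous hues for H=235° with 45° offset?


Base hue: 235°
Left analog: (235 - 45) mod 360 = 190°
Right analog: (235 + 45) mod 360 = 280°
Analogous hues = 190° and 280°


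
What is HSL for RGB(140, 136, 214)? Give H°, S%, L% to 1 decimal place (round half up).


Normalize: R'=140/255≈0.5490, G'=136/255≈0.5333, B'=214/255≈0.8392
Max=214/255, Min=136/255, Δ=Max-Min=78/255
L = (Max+Min)/2 = (214+136)/510 = 350/510 = 0.68627… → L = 68.6%
L > 0.5 → S = Δ/(2-Max-Min) = 78/(510-214-136) = 78/160 = 0.4875 → S = 48.8%
(the 1/255 factors cancel in S and H, so raw channel differences can be used)
Max is B' → H = 60 × ((R-G)/Δ + 4) = 60 × ((140-136)/78 + 4)
  4/78 + 4 = 0.0512… + 4 = 4.0512…
  H = 60 × 4.0512… = 243.076…° → H = 243.1°
= HSL(243.1°, 48.8%, 68.6%)


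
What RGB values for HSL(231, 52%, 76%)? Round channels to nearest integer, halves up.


H=231°, S=0.52, L=0.76
C = (1-|2L-1|)×S = (1-|0.52|)×0.52 = 0.2496
H' = H/60 = 231/60 ≈ 3.8500; X = C×(1-|H' mod 2 - 1|) = 0.03744
m = L - C/2 = 0.76 - 0.1248 = 0.6352
Sector ⌊H'⌋ = 3 → (R',G',B') = (0.0, 0.03744, 0.2496)
RGB = ((R'+m)×255, (G'+m)×255, (B'+m)×255) = (161.976, 171.5232, 225.624)
Round half up → RGB(162, 172, 226)


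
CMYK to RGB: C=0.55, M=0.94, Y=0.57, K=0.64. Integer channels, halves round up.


R = 255 × (1-C) × (1-K) = 255 × 0.45 × 0.36 = 41.31 → 41
G = 255 × (1-M) × (1-K) = 255 × 0.06 × 0.36 = 5.508 → 6
B = 255 × (1-Y) × (1-K) = 255 × 0.43 × 0.36 = 39.474 → 39
= RGB(41, 6, 39)


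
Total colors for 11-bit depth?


Colors = 2^bits = 2^11
= 2,048 colors


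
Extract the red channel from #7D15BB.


Color: #7D15BB
R = 7D = 125
G = 15 = 21
B = BB = 187
Red = 125


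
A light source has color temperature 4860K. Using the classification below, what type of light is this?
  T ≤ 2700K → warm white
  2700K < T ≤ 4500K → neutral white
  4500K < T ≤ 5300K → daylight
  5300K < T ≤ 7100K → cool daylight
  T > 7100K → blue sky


Temperature: 4860K
4500K < 4860K ≤ 5300K → daylight
Classification: daylight


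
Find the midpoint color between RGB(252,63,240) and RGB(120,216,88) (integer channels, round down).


Midpoint: each channel = ⌊(C₁+C₂)/2⌋
R: ⌊(252+120)/2⌋ = 186
G: ⌊(63+216)/2⌋ = 139
B: ⌊(240+88)/2⌋ = 164
= RGB(186, 139, 164)


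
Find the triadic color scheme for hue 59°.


Triadic: equally spaced at 120° intervals
H1 = 59°
H2 = (59 + 120) mod 360 = 179°
H3 = (59 + 240) mod 360 = 299°
Triadic = 59°, 179°, 299°


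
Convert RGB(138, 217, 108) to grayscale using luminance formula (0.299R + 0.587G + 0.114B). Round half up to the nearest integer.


Gray = 0.299×R + 0.587×G + 0.114×B
Gray = 0.299×138 + 0.587×217 + 0.114×108
Gray = 41.262 + 127.379 + 12.312
Gray = 180.953 → round half up → 181
Gray = 181


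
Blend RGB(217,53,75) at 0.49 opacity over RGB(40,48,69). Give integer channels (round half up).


C = α×F + (1-α)×B, with 1-α = 0.51
R: 0.49×217 + 0.51×40 = 106.33 + 20.40 = 126.73 → 127
G: 0.49×53 + 0.51×48 = 25.97 + 24.48 = 50.45 → 50
B: 0.49×75 + 0.51×69 = 36.75 + 35.19 = 71.94 → 72
= RGB(127, 50, 72)


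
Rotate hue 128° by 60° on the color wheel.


New hue = (H + rotation) mod 360
New hue = (128 + 60) mod 360
= 188 mod 360
= 188°


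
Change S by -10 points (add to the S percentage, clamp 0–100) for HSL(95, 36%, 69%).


Original S = 36%
Adjustment = -10 percentage points
New S = 36 + (-10) = 26
Clamp to [0, 100] → 26
= HSL(95°, 26%, 69%)


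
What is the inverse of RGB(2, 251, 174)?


Invert: (255-R, 255-G, 255-B)
R: 255-2 = 253
G: 255-251 = 4
B: 255-174 = 81
= RGB(253, 4, 81)


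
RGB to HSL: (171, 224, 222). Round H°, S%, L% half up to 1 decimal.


Normalize: R'=171/255≈0.6706, G'=224/255≈0.8784, B'=222/255≈0.8706
Max=224/255, Min=171/255, Δ=Max-Min=53/255
L = (Max+Min)/2 = (224+171)/510 = 395/510 = 0.77450… → L = 77.5%
L > 0.5 → S = Δ/(2-Max-Min) = 53/(510-224-171) = 53/115 = 0.46086… → S = 46.1%
(the 1/255 factors cancel in S and H, so raw channel differences can be used)
Max is G' → H = 60 × ((B-R)/Δ + 2) = 60 × ((222-171)/53 + 2)
  51/53 + 2 = 0.9622… + 2 = 2.9622…
  H = 60 × 2.9622… = 177.735…° → H = 177.7°
= HSL(177.7°, 46.1%, 77.5%)


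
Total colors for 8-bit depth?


Colors = 2^bits = 2^8
= 256 colors


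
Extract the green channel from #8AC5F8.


Color: #8AC5F8
R = 8A = 138
G = C5 = 197
B = F8 = 248
Green = 197


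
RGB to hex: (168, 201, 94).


R = 168 → A8 (hex)
G = 201 → C9 (hex)
B = 94 → 5E (hex)
Hex = #A8C95E


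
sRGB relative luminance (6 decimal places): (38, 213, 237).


Linearize each channel (sRGB transfer function): c = v/255; c_lin = c/12.92 if c ≤ 0.04045, else ((c+0.055)/1.055)^2.4
  R: 38/255 ≈ 0.149020 > 0.04045 → ((0.149020+0.055)/1.055)^2.4 ≈ 0.019382
  G: 213/255 ≈ 0.835294 > 0.04045 → ((0.835294+0.055)/1.055)^2.4 ≈ 0.665387
  B: 237/255 ≈ 0.929412 > 0.04045 → ((0.929412+0.055)/1.055)^2.4 ≈ 0.846873
R_lin = 0.019382, G_lin = 0.665387, B_lin = 0.846873
L = 0.2126×R + 0.7152×G + 0.0722×B
L = 0.2126×0.019382 + 0.7152×0.665387 + 0.0722×0.846873
L ≈ 0.541150


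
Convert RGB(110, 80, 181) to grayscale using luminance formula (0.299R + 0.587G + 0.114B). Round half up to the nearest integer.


Gray = 0.299×R + 0.587×G + 0.114×B
Gray = 0.299×110 + 0.587×80 + 0.114×181
Gray = 32.890 + 46.960 + 20.634
Gray = 100.484 → round half up → 100
Gray = 100


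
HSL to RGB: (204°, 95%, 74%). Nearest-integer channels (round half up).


H=204°, S=0.95, L=0.74
C = (1-|2L-1|)×S = (1-|0.48|)×0.95 = 0.494
H' = H/60 = 204/60 ≈ 3.4000; X = C×(1-|H' mod 2 - 1|) = 0.2964
m = L - C/2 = 0.74 - 0.247 = 0.493
Sector ⌊H'⌋ = 3 → (R',G',B') = (0.0, 0.2964, 0.494)
RGB = ((R'+m)×255, (G'+m)×255, (B'+m)×255) = (125.715, 201.297, 251.685)
Round half up → RGB(126, 201, 252)


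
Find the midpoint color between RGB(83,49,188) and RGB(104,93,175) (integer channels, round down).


Midpoint: each channel = ⌊(C₁+C₂)/2⌋
R: ⌊(83+104)/2⌋ = 93
G: ⌊(49+93)/2⌋ = 71
B: ⌊(188+175)/2⌋ = 181
= RGB(93, 71, 181)


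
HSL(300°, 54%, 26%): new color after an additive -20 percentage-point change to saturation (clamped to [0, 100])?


Original S = 54%
Adjustment = -20 percentage points
New S = 54 + (-20) = 34
Clamp to [0, 100] → 34
= HSL(300°, 34%, 26%)


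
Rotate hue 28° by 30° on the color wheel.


New hue = (H + rotation) mod 360
New hue = (28 + 30) mod 360
= 58 mod 360
= 58°


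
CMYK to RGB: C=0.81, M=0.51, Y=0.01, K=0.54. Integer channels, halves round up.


R = 255 × (1-C) × (1-K) = 255 × 0.19 × 0.46 = 22.287 → 22
G = 255 × (1-M) × (1-K) = 255 × 0.49 × 0.46 = 57.477 → 57
B = 255 × (1-Y) × (1-K) = 255 × 0.99 × 0.46 = 116.127 → 116
= RGB(22, 57, 116)


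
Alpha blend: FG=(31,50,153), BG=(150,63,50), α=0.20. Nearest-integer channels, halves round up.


C = α×F + (1-α)×B, with 1-α = 0.80
R: 0.20×31 + 0.80×150 = 6.20 + 120.00 = 126.20 → 126
G: 0.20×50 + 0.80×63 = 10.00 + 50.40 = 60.40 → 60
B: 0.20×153 + 0.80×50 = 30.60 + 40.00 = 70.60 → 71
= RGB(126, 60, 71)


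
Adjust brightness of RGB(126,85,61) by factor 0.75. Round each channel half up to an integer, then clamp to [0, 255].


Multiply each channel by 0.75, round half up, clamp to [0, 255]
R: 126×0.75 = 94.5 → round → 95
G: 85×0.75 = 63.75 → round → 64
B: 61×0.75 = 45.75 → round → 46
= RGB(95, 64, 46)


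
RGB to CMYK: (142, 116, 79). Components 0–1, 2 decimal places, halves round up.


R'=142/255≈0.5569, G'=116/255≈0.4549, B'=79/255≈0.3098
K = 1 - max(R',G',B') = 1 - 142/255 = 113/255 = 0.44313… → 0.44
(1-R'-K)/(1-K) simplifies to (max-R)/max with max = 142:
C = (142-142)/142 = 0/142 = 0 → 0.00
M = (142-116)/142 = 26/142 = 0.18309… → 0.18
Y = (142-79)/142 = 63/142 = 0.44366… → 0.44
= CMYK(0.00, 0.18, 0.44, 0.44)


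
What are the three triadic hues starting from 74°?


Triadic: equally spaced at 120° intervals
H1 = 74°
H2 = (74 + 120) mod 360 = 194°
H3 = (74 + 240) mod 360 = 314°
Triadic = 74°, 194°, 314°


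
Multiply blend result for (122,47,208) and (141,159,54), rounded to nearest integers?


Multiply: C = A×B/255, rounded to nearest integer
R: 122×141/255 = 17202/255 ≈ 67.459 → 67
G: 47×159/255 = 7473/255 ≈ 29.306 → 29
B: 208×54/255 = 11232/255 ≈ 44.047 → 44
= RGB(67, 29, 44)


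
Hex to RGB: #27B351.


27 → 39 (R)
B3 → 179 (G)
51 → 81 (B)
= RGB(39, 179, 81)


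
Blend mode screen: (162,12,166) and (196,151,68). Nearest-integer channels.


Screen: C = 255 - (255-A)×(255-B)/255, rounded to nearest integer
R: 255 - (255-162)×(255-196)/255 = 255 - 5487/255 ≈ 255 - 21.518 = 233.482 → 233
G: 255 - (255-12)×(255-151)/255 = 255 - 25272/255 ≈ 255 - 99.106 = 155.894 → 156
B: 255 - (255-166)×(255-68)/255 = 255 - 16643/255 ≈ 255 - 65.267 = 189.733 → 190
= RGB(233, 156, 190)


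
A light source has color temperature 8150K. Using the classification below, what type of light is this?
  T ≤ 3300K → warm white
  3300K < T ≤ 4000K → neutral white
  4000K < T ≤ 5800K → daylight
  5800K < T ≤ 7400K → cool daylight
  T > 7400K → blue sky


Temperature: 8150K
8150K > 7400K → blue sky
Classification: blue sky


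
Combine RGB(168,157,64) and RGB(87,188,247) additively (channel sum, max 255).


Additive: each channel = min(255, C₁+C₂)
R: 168+87 = 255 → 255
G: 157+188 = 345 → 255
B: 64+247 = 311 → 255
= RGB(255, 255, 255)


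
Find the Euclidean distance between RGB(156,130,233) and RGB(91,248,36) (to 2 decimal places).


d = √[(R₁-R₂)² + (G₁-G₂)² + (B₁-B₂)²]
d = √[(156-91)² + (130-248)² + (233-36)²]
d = √[4225 + 13924 + 38809]
d = √56958
d ≈ 238.66


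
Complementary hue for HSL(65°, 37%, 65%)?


Complement = opposite side of color wheel = hue + 180°
H' = (65 + 180) mod 360 = 245°
S and L unchanged.
= HSL(245°, 37%, 65%)


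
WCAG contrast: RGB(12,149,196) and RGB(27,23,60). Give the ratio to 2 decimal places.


Linearize each sRGB channel c=v/255: c/12.92 if c ≤ 0.04045 else ((c+0.055)/1.055)^2.4
L = 0.2126×R_lin + 0.7152×G_lin + 0.0722×B_lin
Color 1 (12,149,196):
  R=12: 12/255≈0.0471 > 0.04045 → ((0.0471+0.055)/1.055)^2.4 ≈ 0.00368
  G=149: 149/255≈0.5843 > 0.04045 → ((0.5843+0.055)/1.055)^2.4 ≈ 0.30054
  B=196: 196/255≈0.7686 > 0.04045 → ((0.7686+0.055)/1.055)^2.4 ≈ 0.55201
  L1 = 0.2126×0.00368 + 0.7152×0.30054 + 0.0722×0.55201 ≈ 0.25559
Color 2 (27,23,60):
  R=27: 27/255≈0.1059 > 0.04045 → ((0.1059+0.055)/1.055)^2.4 ≈ 0.01096
  G=23: 23/255≈0.0902 > 0.04045 → ((0.0902+0.055)/1.055)^2.4 ≈ 0.00857
  B=60: 60/255≈0.2353 > 0.04045 → ((0.2353+0.055)/1.055)^2.4 ≈ 0.04519
  L2 = 0.2126×0.01096 + 0.7152×0.00857 + 0.0722×0.04519 ≈ 0.01172
Lighter = 0.25559, Darker = 0.01172
Ratio = (L_lighter + 0.05) / (L_darker + 0.05)
Ratio = (0.25559 + 0.05) / (0.01172 + 0.05) = 0.30559 / 0.06172 ≈ 4.9511
Ratio ≈ 4.95:1


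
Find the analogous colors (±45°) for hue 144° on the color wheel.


Base hue: 144°
Left analog: (144 - 45) mod 360 = 99°
Right analog: (144 + 45) mod 360 = 189°
Analogous hues = 99° and 189°


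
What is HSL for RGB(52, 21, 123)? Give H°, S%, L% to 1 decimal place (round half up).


Normalize: R'=52/255≈0.2039, G'=21/255≈0.0824, B'=123/255≈0.4824
Max=123/255, Min=21/255, Δ=Max-Min=102/255
L = (Max+Min)/2 = (123+21)/510 = 144/510 = 0.28235… → L = 28.2%
L ≤ 0.5 → S = Δ/(Max+Min) = 102/(123+21) = 102/144 = 0.70833… → S = 70.8%
(the 1/255 factors cancel in S and H, so raw channel differences can be used)
Max is B' → H = 60 × ((R-G)/Δ + 4) = 60 × ((52-21)/102 + 4)
  31/102 + 4 = 0.3039… + 4 = 4.3039…
  H = 60 × 4.3039… = 258.235…° → H = 258.2°
= HSL(258.2°, 70.8%, 28.2%)


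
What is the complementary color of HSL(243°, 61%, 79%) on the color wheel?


Complement = opposite side of color wheel = hue + 180°
H' = (243 + 180) mod 360 = 63°
S and L unchanged.
= HSL(63°, 61%, 79%)


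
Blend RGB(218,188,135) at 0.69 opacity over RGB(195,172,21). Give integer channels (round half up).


C = α×F + (1-α)×B, with 1-α = 0.31
R: 0.69×218 + 0.31×195 = 150.42 + 60.45 = 210.87 → 211
G: 0.69×188 + 0.31×172 = 129.72 + 53.32 = 183.04 → 183
B: 0.69×135 + 0.31×21 = 93.15 + 6.51 = 99.66 → 100
= RGB(211, 183, 100)


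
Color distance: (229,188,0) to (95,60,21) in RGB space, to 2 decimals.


d = √[(R₁-R₂)² + (G₁-G₂)² + (B₁-B₂)²]
d = √[(229-95)² + (188-60)² + (0-21)²]
d = √[17956 + 16384 + 441]
d = √34781
d ≈ 186.50


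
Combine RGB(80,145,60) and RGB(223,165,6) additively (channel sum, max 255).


Additive: each channel = min(255, C₁+C₂)
R: 80+223 = 303 → 255
G: 145+165 = 310 → 255
B: 60+6 = 66 → 66
= RGB(255, 255, 66)


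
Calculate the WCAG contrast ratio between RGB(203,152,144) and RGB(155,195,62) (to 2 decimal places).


Linearize each sRGB channel c=v/255: c/12.92 if c ≤ 0.04045 else ((c+0.055)/1.055)^2.4
L = 0.2126×R_lin + 0.7152×G_lin + 0.0722×B_lin
Color 1 (203,152,144):
  R=203: 203/255≈0.7961 > 0.04045 → ((0.7961+0.055)/1.055)^2.4 ≈ 0.59720
  G=152: 152/255≈0.5961 > 0.04045 → ((0.5961+0.055)/1.055)^2.4 ≈ 0.31399
  B=144: 144/255≈0.5647 > 0.04045 → ((0.5647+0.055)/1.055)^2.4 ≈ 0.27889
  L1 = 0.2126×0.59720 + 0.7152×0.31399 + 0.0722×0.27889 ≈ 0.37167
Color 2 (155,195,62):
  R=155: 155/255≈0.6078 > 0.04045 → ((0.6078+0.055)/1.055)^2.4 ≈ 0.32778
  G=195: 195/255≈0.7647 > 0.04045 → ((0.7647+0.055)/1.055)^2.4 ≈ 0.54572
  B=62: 62/255≈0.2431 > 0.04045 → ((0.2431+0.055)/1.055)^2.4 ≈ 0.04817
  L2 = 0.2126×0.32778 + 0.7152×0.54572 + 0.0722×0.04817 ≈ 0.46347
Lighter = 0.46347, Darker = 0.37167
Ratio = (L_lighter + 0.05) / (L_darker + 0.05)
Ratio = (0.46347 + 0.05) / (0.37167 + 0.05) = 0.51347 / 0.42167 ≈ 1.2177
Ratio ≈ 1.22:1


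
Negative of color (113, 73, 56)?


Invert: (255-R, 255-G, 255-B)
R: 255-113 = 142
G: 255-73 = 182
B: 255-56 = 199
= RGB(142, 182, 199)


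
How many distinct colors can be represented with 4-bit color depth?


Colors = 2^bits = 2^4
= 16 colors


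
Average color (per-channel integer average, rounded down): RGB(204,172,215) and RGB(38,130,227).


Midpoint: each channel = ⌊(C₁+C₂)/2⌋
R: ⌊(204+38)/2⌋ = 121
G: ⌊(172+130)/2⌋ = 151
B: ⌊(215+227)/2⌋ = 221
= RGB(121, 151, 221)


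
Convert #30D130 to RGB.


30 → 48 (R)
D1 → 209 (G)
30 → 48 (B)
= RGB(48, 209, 48)


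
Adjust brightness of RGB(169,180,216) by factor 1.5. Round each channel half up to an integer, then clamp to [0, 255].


Multiply each channel by 1.5, round half up, clamp to [0, 255]
R: 169×1.5 = 253.5 → round → 254
G: 180×1.5 = 270 → clamp → 255
B: 216×1.5 = 324 → clamp → 255
= RGB(254, 255, 255)


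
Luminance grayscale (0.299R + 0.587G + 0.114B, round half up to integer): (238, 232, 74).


Gray = 0.299×R + 0.587×G + 0.114×B
Gray = 0.299×238 + 0.587×232 + 0.114×74
Gray = 71.162 + 136.184 + 8.436
Gray = 215.782 → round half up → 216
Gray = 216
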